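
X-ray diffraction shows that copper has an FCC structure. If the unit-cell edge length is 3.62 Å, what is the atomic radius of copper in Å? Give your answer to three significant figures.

1.28 Å

In an FCC lattice, atoms touch along the face diagonal, so √2·a = 4r.
r = √2·a/4 = 1.4142 × 3.62 / 4 = 1.28 Å.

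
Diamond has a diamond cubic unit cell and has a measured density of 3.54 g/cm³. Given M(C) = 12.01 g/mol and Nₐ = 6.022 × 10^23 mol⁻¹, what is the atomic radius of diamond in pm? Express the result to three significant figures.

77.0 pm

For a diamond cubic cell (Z = 8), a³ = Z·M/(N_A·ρ) = 8 × 12.01 / (6.022 × 10²³ × 3.540) = 4.507 × 10^-23 cm³, so a = 3.559 × 10^-8 cm = 355.9 pm.
Nearest neighbors lie along the body diagonal with √3·a = 8r, so r = 0.2165 × a = 77.0 pm.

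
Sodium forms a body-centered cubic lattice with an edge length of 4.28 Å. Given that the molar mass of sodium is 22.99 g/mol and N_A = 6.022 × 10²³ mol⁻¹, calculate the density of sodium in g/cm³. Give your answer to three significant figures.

A BCC unit cell contains Z = 2 atoms.
Cell volume: a³ = (4.28 Å)³ = (4.280 × 10^-8 cm)³ = 7.840 × 10^-23 cm³.
ρ = Z·M/(N_A·a³) = 2 × 22.99 / (6.022 × 10²³ × 7.840 × 10^-23) = 0.9739 g/cm³.

0.974 g/cm³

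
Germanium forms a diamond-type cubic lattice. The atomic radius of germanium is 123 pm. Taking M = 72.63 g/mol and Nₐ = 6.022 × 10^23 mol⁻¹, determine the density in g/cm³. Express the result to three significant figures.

In a diamond cubic lattice, nearest neighbors lie along the body diagonal with √3·a = 8r, giving a = 568.1 pm = 5.681 × 10^-8 cm.
With Z = 8, ρ = Z·M/(N_A·a³) = 8 × 72.63 / (6.022 × 10²³ × 1.834 × 10^-22) = 5.262 g/cm³.

5.26 g/cm³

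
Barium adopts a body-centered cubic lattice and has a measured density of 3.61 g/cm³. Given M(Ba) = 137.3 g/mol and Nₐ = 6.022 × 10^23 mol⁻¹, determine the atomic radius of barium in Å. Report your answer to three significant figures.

2.17 Å

For a BCC cell (Z = 2), a³ = Z·M/(N_A·ρ) = 2 × 137.3 / (6.022 × 10²³ × 3.610) = 1.263 × 10^-22 cm³, so a = 5.017 × 10^-8 cm = 5.017 Å.
Atoms touch along the body diagonal, so √3·a = 4r, so r = 0.4330 × a = 2.17 Å.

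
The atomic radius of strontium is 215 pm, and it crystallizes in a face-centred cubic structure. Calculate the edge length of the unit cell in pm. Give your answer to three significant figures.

In an FCC lattice, atoms touch along the face diagonal, so √2·a = 4r.
a = 4r/√2 = 4 × 215 / 1.4142 = 608 pm.

608 pm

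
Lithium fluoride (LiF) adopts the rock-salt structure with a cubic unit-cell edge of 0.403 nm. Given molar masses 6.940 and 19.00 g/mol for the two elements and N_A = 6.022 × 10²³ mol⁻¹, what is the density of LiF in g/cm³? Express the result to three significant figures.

2.63 g/cm³

The rock-salt structure contains Z = 4 formula units per cell; M(LiF) = 6.940 + 19.00 = 25.94 g/mol.
a³ = (4.030 × 10^-8 cm)³ = 6.545 × 10^-23 cm³.
ρ = 4 × 25.94 / (6.022 × 10²³ × 6.545 × 10^-23) = 2.633 g/cm³.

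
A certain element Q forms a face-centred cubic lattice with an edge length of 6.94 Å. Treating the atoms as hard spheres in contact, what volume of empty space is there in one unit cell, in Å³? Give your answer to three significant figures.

In an FCC lattice atoms touch along the face diagonal, so √2·a = 4r, so r = 0.3536a = 2.454 Å.
V_cell = a³ = 334.3 Å³; V_atoms = 4 × (4/3)πr³ = 247.5 Å³.
Empty space = 334.3 − 247.5 = 86.7 Å³.

86.7 Å³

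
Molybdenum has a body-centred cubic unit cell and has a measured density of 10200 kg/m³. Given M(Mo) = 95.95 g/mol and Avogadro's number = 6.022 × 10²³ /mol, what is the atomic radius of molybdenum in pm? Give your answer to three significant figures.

136 pm

For a BCC cell (Z = 2), a³ = Z·M/(N_A·ρ) = 2 × 95.95 / (6.022 × 10²³ × 10.20) = 3.124 × 10^-23 cm³, so a = 3.150 × 10^-8 cm = 315.0 pm.
Atoms touch along the body diagonal, so √3·a = 4r, so r = 0.4330 × a = 136 pm.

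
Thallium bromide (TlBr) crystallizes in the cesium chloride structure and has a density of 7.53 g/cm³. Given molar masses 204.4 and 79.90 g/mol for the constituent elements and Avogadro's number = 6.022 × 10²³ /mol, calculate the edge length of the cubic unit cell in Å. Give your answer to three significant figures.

M(TlBr) = 284.3 g/mol; Z = 1 formula unit per cell.
a³ = Z·M/(N_A·ρ) = 1 × 284.3 / (6.022 × 10²³ × 7.53) = 6.270 × 10^-23 cm³, so a = 3.973 × 10^-8 cm = 3.97 Å.

3.97 Å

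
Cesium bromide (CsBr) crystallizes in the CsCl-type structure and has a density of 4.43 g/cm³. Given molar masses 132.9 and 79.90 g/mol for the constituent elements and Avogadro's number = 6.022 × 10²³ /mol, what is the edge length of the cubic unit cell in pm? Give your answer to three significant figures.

M(CsBr) = 212.8 g/mol; Z = 1 formula unit per cell.
a³ = Z·M/(N_A·ρ) = 1 × 212.8 / (6.022 × 10²³ × 4.43) = 7.977 × 10^-23 cm³, so a = 4.305 × 10^-8 cm = 430 pm.

430 pm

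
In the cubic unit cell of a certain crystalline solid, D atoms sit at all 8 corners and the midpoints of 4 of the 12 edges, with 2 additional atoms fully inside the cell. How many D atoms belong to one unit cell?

Corner atoms are shared by 8 cells (1/8 each), edge atoms by 4 (1/4 each), interior atoms are unshared.
Net atoms = 8 × 1/8 + 4 × 1/4 + 2 = 1 + 1 + 2 = 4.

4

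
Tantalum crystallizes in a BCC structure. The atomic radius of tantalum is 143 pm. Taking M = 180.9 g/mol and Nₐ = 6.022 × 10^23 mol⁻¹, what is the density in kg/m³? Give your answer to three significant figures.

In a BCC lattice, atoms touch along the body diagonal, so √3·a = 4r, giving a = 330.2 pm = 3.302 × 10^-8 cm.
With Z = 2, ρ = Z·M/(N_A·a³) = 2 × 180.9 / (6.022 × 10²³ × 3.602 × 10^-23) = 16.68 g/cm³ = 16700 kg/m³.

16700 kg/m³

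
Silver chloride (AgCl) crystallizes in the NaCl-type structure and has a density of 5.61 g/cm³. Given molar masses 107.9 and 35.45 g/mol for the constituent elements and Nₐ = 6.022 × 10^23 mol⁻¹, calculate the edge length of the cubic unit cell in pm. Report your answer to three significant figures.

554 pm

M(AgCl) = 143.35 g/mol; Z = 4 formula units per cell.
a³ = Z·M/(N_A·ρ) = 4 × 143.35 / (6.022 × 10²³ × 5.61) = 1.697 × 10^-22 cm³, so a = 5.537 × 10^-8 cm = 554 pm.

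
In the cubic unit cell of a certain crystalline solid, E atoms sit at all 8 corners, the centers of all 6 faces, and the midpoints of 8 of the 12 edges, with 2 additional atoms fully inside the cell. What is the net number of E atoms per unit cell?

Corner atoms are shared by 8 cells (1/8 each), face atoms by 2 (1/2 each), edge atoms by 4 (1/4 each), interior atoms are unshared.
Net atoms = 8 × 1/8 + 6 × 1/2 + 8 × 1/4 + 2 = 1 + 3 + 2 + 2 = 8.

8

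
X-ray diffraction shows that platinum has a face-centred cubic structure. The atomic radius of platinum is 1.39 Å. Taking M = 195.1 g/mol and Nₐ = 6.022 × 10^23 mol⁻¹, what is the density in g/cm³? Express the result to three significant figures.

In an FCC lattice, atoms touch along the face diagonal, so √2·a = 4r, giving a = 3.932 Å = 3.932 × 10^-8 cm.
With Z = 4, ρ = Z·M/(N_A·a³) = 4 × 195.1 / (6.022 × 10²³ × 6.077 × 10^-23) = 21.33 g/cm³.

21.3 g/cm³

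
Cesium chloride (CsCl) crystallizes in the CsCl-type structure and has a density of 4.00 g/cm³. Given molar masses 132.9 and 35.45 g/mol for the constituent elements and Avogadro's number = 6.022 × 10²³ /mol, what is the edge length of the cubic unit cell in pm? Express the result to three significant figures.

412 pm

M(CsCl) = 168.35 g/mol; Z = 1 formula unit per cell.
a³ = Z·M/(N_A·ρ) = 1 × 168.35 / (6.022 × 10²³ × 4.00) = 6.989 × 10^-23 cm³, so a = 4.119 × 10^-8 cm = 412 pm.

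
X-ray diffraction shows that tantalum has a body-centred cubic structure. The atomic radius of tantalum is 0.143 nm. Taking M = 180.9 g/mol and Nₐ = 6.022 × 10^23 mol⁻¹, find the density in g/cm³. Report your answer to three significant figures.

In a BCC lattice, atoms touch along the body diagonal, so √3·a = 4r, giving a = 0.3302 nm = 3.302 × 10^-8 cm.
With Z = 2, ρ = Z·M/(N_A·a³) = 2 × 180.9 / (6.022 × 10²³ × 3.602 × 10^-23) = 16.68 g/cm³.

16.7 g/cm³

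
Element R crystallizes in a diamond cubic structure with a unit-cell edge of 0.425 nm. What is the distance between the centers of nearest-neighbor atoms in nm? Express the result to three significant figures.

In a diamond cubic structure, nearest neighbors lie along the body diagonal with √3·a = 8r; the nearest-neighbor distance equals 2r = 0.4330·a.
d = 0.4330 × 0.425 = 0.184 nm.

0.184 nm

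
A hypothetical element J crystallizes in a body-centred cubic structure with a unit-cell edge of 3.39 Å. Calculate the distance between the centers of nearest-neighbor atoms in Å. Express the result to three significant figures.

In a BCC structure, atoms touch along the body diagonal, so √3·a = 4r; the nearest-neighbor distance equals 2r = 0.8660·a.
d = 0.8660 × 3.39 = 2.94 Å.

2.94 Å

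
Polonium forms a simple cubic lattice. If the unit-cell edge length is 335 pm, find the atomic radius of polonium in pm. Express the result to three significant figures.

In a simple cubic lattice, atoms touch along the cell edge, so a = 2r.
r = a/2 = 335/2 = 168 pm.

168 pm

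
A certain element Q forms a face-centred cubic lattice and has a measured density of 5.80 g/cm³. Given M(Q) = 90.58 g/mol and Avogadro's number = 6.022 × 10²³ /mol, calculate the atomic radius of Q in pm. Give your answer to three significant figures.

166 pm

For an FCC cell (Z = 4), a³ = Z·M/(N_A·ρ) = 4 × 90.58 / (6.022 × 10²³ × 5.800) = 1.037 × 10^-22 cm³, so a = 4.699 × 10^-8 cm = 469.9 pm.
Atoms touch along the face diagonal, so √2·a = 4r, so r = 0.3536 × a = 166 pm.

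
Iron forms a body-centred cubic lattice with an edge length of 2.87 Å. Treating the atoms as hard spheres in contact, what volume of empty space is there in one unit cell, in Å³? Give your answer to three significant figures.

In a BCC lattice atoms touch along the body diagonal, so √3·a = 4r, so r = 0.4330a = 1.243 Å.
V_cell = a³ = 23.64 Å³; V_atoms = 2 × (4/3)πr³ = 16.08 Å³.
Empty space = 23.64 − 16.08 = 7.56 Å³.

7.56 Å³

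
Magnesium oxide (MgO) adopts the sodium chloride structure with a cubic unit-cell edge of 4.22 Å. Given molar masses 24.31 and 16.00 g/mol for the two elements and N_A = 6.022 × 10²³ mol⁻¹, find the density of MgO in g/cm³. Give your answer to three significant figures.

3.56 g/cm³

The sodium chloride structure contains Z = 4 formula units per cell; M(MgO) = 24.31 + 16.00 = 40.31 g/mol.
a³ = (4.220 × 10^-8 cm)³ = 7.515 × 10^-23 cm³.
ρ = 4 × 40.31 / (6.022 × 10²³ × 7.515 × 10^-23) = 3.563 g/cm³.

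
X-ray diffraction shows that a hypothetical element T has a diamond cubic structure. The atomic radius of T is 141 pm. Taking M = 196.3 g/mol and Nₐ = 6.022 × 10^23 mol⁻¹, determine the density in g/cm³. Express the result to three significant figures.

In a diamond cubic lattice, nearest neighbors lie along the body diagonal with √3·a = 8r, giving a = 651.3 pm = 6.513 × 10^-8 cm.
With Z = 8, ρ = Z·M/(N_A·a³) = 8 × 196.3 / (6.022 × 10²³ × 2.762 × 10^-22) = 9.441 g/cm³.

9.44 g/cm³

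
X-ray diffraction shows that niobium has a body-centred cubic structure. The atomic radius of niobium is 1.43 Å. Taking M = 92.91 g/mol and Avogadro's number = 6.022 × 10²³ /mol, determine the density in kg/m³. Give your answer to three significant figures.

In a BCC lattice, atoms touch along the body diagonal, so √3·a = 4r, giving a = 3.302 Å = 3.302 × 10^-8 cm.
With Z = 2, ρ = Z·M/(N_A·a³) = 2 × 92.91 / (6.022 × 10²³ × 3.602 × 10^-23) = 8.567 g/cm³ = 8570 kg/m³.

8570 kg/m³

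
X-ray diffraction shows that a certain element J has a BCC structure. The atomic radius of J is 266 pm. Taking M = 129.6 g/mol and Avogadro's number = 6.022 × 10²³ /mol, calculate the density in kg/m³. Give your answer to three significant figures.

In a BCC lattice, atoms touch along the body diagonal, so √3·a = 4r, giving a = 614.3 pm = 6.143 × 10^-8 cm.
With Z = 2, ρ = Z·M/(N_A·a³) = 2 × 129.6 / (6.022 × 10²³ × 2.318 × 10^-22) = 1.857 g/cm³ = 1860 kg/m³.

1860 kg/m³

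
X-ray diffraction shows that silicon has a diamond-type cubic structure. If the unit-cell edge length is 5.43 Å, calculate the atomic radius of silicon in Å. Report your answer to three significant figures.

1.18 Å

In a diamond cubic lattice, nearest neighbors lie along the body diagonal with √3·a = 8r.
r = √3·a/8 = 1.7321 × 5.43 / 8 = 1.18 Å.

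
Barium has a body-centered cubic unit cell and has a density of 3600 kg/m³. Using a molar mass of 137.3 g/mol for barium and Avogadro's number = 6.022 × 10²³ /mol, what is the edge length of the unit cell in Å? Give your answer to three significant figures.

With Z = 2 atoms per BCC cell, a³ = Z·M/(N_A·ρ) = 2 × 137.3 / (6.022 × 10²³ × 3.600 g/cm³) = 1.267 × 10^-22 cm³.
a = (1.267 × 10^-22)^(1/3) = 5.022 × 10^-8 cm = 5.02 Å.

5.02 Å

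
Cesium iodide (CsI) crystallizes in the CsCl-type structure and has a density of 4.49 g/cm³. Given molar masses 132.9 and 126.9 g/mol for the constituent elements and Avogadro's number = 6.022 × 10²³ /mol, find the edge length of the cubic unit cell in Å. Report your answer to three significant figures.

M(CsI) = 259.8 g/mol; Z = 1 formula unit per cell.
a³ = Z·M/(N_A·ρ) = 1 × 259.8 / (6.022 × 10²³ × 4.49) = 9.608 × 10^-23 cm³, so a = 4.580 × 10^-8 cm = 4.58 Å.

4.58 Å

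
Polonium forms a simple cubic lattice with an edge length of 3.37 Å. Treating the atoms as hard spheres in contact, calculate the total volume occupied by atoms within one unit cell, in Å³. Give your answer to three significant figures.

In a simple cubic lattice atoms touch along the cell edge, so a = 2r, so r = 0.5000a = 1.685 Å.
V_atoms = Z × (4/3)πr³ = 1 × (4/3)π × (1.685)³ = 20.0 Å³.

20.0 Å³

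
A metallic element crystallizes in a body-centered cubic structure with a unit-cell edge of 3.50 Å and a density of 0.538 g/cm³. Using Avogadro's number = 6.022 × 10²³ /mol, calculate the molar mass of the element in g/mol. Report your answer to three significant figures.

A BCC cell has Z = 2 atoms; a = 3.500 × 10^-8 cm.
M = ρ·N_A·a³/Z = 0.538 × 6.022 × 10²³ × 4.288 × 10^-23 / 2 = 6.95 g/mol.

6.95 g/mol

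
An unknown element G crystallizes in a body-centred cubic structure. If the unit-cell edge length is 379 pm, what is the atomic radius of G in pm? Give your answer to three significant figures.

164 pm

In a BCC lattice, atoms touch along the body diagonal, so √3·a = 4r.
r = √3·a/4 = 1.7321 × 379 / 4 = 164 pm.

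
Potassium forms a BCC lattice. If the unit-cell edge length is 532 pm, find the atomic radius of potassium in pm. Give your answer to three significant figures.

In a BCC lattice, atoms touch along the body diagonal, so √3·a = 4r.
r = √3·a/4 = 1.7321 × 532 / 4 = 230 pm.

230 pm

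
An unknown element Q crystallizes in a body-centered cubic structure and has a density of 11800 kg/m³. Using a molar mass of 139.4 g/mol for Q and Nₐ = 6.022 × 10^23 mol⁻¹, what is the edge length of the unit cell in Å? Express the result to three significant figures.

3.40 Å

With Z = 2 atoms per BCC cell, a³ = Z·M/(N_A·ρ) = 2 × 139.4 / (6.022 × 10²³ × 11.80 g/cm³) = 3.923 × 10^-23 cm³.
a = (3.923 × 10^-23)^(1/3) = 3.398 × 10^-8 cm = 3.40 Å.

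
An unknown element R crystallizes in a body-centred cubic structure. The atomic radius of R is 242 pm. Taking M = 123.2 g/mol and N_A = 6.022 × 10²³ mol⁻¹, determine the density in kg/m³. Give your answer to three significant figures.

2340 kg/m³

In a BCC lattice, atoms touch along the body diagonal, so √3·a = 4r, giving a = 558.9 pm = 5.589 × 10^-8 cm.
With Z = 2, ρ = Z·M/(N_A·a³) = 2 × 123.2 / (6.022 × 10²³ × 1.746 × 10^-22) = 2.344 g/cm³ = 2340 kg/m³.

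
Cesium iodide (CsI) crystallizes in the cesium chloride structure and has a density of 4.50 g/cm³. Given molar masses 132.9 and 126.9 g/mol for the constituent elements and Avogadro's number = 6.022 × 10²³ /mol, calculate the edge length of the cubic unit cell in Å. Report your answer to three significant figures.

M(CsI) = 259.8 g/mol; Z = 1 formula unit per cell.
a³ = Z·M/(N_A·ρ) = 1 × 259.8 / (6.022 × 10²³ × 4.50) = 9.587 × 10^-23 cm³, so a = 4.577 × 10^-8 cm = 4.58 Å.

4.58 Å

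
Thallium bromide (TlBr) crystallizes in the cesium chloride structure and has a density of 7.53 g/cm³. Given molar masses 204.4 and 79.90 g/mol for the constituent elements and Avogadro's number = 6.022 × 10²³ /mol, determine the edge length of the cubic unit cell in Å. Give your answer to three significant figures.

M(TlBr) = 284.3 g/mol; Z = 1 formula unit per cell.
a³ = Z·M/(N_A·ρ) = 1 × 284.3 / (6.022 × 10²³ × 7.53) = 6.270 × 10^-23 cm³, so a = 3.973 × 10^-8 cm = 3.97 Å.

3.97 Å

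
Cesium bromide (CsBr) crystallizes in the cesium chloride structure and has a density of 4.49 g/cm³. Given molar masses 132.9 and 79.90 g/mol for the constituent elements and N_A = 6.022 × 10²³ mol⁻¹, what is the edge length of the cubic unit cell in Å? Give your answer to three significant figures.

M(CsBr) = 212.8 g/mol; Z = 1 formula unit per cell.
a³ = Z·M/(N_A·ρ) = 1 × 212.8 / (6.022 × 10²³ × 4.49) = 7.870 × 10^-23 cm³, so a = 4.285 × 10^-8 cm = 4.29 Å.

4.29 Å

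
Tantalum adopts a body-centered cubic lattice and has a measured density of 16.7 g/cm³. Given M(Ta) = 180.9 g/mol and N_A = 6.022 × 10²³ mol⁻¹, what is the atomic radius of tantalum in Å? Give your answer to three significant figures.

For a BCC cell (Z = 2), a³ = Z·M/(N_A·ρ) = 2 × 180.9 / (6.022 × 10²³ × 16.70) = 3.598 × 10^-23 cm³, so a = 3.301 × 10^-8 cm = 3.301 Å.
Atoms touch along the body diagonal, so √3·a = 4r, so r = 0.4330 × a = 1.43 Å.

1.43 Å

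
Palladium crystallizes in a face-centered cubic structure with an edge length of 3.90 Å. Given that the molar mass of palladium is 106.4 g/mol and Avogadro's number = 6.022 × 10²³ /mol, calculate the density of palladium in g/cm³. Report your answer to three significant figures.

An FCC unit cell contains Z = 4 atoms.
Cell volume: a³ = (3.90 Å)³ = (3.900 × 10^-8 cm)³ = 5.932 × 10^-23 cm³.
ρ = Z·M/(N_A·a³) = 4 × 106.4 / (6.022 × 10²³ × 5.932 × 10^-23) = 11.91 g/cm³.

11.9 g/cm³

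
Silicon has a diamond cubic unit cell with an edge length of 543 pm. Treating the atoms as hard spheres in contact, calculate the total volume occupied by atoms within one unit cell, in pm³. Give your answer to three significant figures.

5.44 × 10^7 pm³

In a diamond cubic lattice nearest neighbors lie along the body diagonal with √3·a = 8r, so r = 0.2165a = 117.6 pm.
V_atoms = Z × (4/3)πr³ = 8 × (4/3)π × (117.6)³ = 5.44 × 10^7 pm³.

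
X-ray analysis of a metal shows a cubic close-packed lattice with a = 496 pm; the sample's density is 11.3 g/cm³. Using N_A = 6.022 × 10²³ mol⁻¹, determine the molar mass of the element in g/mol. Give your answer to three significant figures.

An FCC cell has Z = 4 atoms; a = 4.960 × 10^-8 cm.
M = ρ·N_A·a³/Z = 11.3 × 6.022 × 10²³ × 1.220 × 10^-22 / 4 = 208 g/mol.

208 g/mol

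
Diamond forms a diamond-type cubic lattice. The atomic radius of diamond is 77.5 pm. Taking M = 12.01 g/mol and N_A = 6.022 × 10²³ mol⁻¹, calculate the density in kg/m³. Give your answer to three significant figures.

3480 kg/m³

In a diamond cubic lattice, nearest neighbors lie along the body diagonal with √3·a = 8r, giving a = 358.0 pm = 3.580 × 10^-8 cm.
With Z = 8, ρ = Z·M/(N_A·a³) = 8 × 12.01 / (6.022 × 10²³ × 4.587 × 10^-23) = 3.479 g/cm³ = 3480 kg/m³.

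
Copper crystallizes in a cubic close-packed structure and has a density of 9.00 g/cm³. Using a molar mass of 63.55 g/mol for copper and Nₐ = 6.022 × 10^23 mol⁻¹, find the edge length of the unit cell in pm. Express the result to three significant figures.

361 pm

With Z = 4 atoms per FCC cell, a³ = Z·M/(N_A·ρ) = 4 × 63.55 / (6.022 × 10²³ × 9.000 g/cm³) = 4.690 × 10^-23 cm³.
a = (4.690 × 10^-23)^(1/3) = 3.606 × 10^-8 cm = 361 pm.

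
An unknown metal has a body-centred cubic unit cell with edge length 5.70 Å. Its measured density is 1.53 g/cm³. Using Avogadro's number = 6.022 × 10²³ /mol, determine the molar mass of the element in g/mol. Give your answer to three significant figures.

85.3 g/mol

A BCC cell has Z = 2 atoms; a = 5.700 × 10^-8 cm.
M = ρ·N_A·a³/Z = 1.53 × 6.022 × 10²³ × 1.852 × 10^-22 / 2 = 85.3 g/mol.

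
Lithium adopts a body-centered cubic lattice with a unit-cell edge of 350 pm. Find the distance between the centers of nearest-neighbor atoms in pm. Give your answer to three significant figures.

In a BCC structure, atoms touch along the body diagonal, so √3·a = 4r; the nearest-neighbor distance equals 2r = 0.8660·a.
d = 0.8660 × 350 = 303 pm.

303 pm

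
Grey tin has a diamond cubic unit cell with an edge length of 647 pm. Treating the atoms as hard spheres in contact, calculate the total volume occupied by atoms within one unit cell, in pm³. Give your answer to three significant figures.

In a diamond cubic lattice nearest neighbors lie along the body diagonal with √3·a = 8r, so r = 0.2165a = 140.1 pm.
V_atoms = Z × (4/3)πr³ = 8 × (4/3)π × (140.1)³ = 9.21 × 10^7 pm³.

9.21 × 10^7 pm³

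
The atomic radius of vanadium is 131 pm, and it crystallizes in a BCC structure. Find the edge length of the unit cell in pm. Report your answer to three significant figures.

In a BCC lattice, atoms touch along the body diagonal, so √3·a = 4r.
a = 4r/√3 = 4 × 131 / 1.7321 = 303 pm.

303 pm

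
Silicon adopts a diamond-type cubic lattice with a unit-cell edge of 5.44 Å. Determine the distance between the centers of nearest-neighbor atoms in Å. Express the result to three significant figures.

In a diamond cubic structure, nearest neighbors lie along the body diagonal with √3·a = 8r; the nearest-neighbor distance equals 2r = 0.4330·a.
d = 0.4330 × 5.44 = 2.36 Å.

2.36 Å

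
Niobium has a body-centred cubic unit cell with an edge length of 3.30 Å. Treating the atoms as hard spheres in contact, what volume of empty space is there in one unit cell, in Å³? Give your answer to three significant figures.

In a BCC lattice atoms touch along the body diagonal, so √3·a = 4r, so r = 0.4330a = 1.429 Å.
V_cell = a³ = 35.94 Å³; V_atoms = 2 × (4/3)πr³ = 24.44 Å³.
Empty space = 35.94 − 24.44 = 11.5 Å³.

11.5 Å³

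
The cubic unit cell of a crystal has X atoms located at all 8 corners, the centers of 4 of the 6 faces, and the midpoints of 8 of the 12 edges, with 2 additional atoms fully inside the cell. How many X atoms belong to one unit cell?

7

Corner atoms are shared by 8 cells (1/8 each), face atoms by 2 (1/2 each), edge atoms by 4 (1/4 each), interior atoms are unshared.
Net atoms = 8 × 1/8 + 4 × 1/2 + 8 × 1/4 + 2 = 1 + 2 + 2 + 2 = 7.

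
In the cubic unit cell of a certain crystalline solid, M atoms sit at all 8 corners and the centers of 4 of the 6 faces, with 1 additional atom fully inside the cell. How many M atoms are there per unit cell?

Corner atoms are shared by 8 cells (1/8 each), face atoms by 2 (1/2 each), interior atoms are unshared.
Net atoms = 8 × 1/8 + 4 × 1/2 + 1 = 1 + 2 + 1 = 4.

4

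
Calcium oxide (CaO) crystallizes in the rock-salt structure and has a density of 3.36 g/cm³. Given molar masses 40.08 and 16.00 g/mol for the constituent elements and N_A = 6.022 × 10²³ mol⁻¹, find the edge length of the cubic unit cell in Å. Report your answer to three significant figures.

M(CaO) = 56.08 g/mol; Z = 4 formula units per cell.
a³ = Z·M/(N_A·ρ) = 4 × 56.08 / (6.022 × 10²³ × 3.36) = 1.109 × 10^-22 cm³, so a = 4.804 × 10^-8 cm = 4.80 Å.

4.80 Å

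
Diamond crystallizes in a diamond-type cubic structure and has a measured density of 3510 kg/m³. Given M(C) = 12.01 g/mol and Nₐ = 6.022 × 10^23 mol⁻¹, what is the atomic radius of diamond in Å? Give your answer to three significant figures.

0.773 Å

For a diamond cubic cell (Z = 8), a³ = Z·M/(N_A·ρ) = 8 × 12.01 / (6.022 × 10²³ × 3.510) = 4.546 × 10^-23 cm³, so a = 3.569 × 10^-8 cm = 3.569 Å.
Nearest neighbors lie along the body diagonal with √3·a = 8r, so r = 0.2165 × a = 0.773 Å.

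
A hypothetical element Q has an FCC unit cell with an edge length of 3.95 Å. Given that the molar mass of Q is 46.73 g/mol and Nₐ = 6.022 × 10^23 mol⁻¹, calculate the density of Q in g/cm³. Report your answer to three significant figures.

5.04 g/cm³

An FCC unit cell contains Z = 4 atoms.
Cell volume: a³ = (3.95 Å)³ = (3.950 × 10^-8 cm)³ = 6.163 × 10^-23 cm³.
ρ = Z·M/(N_A·a³) = 4 × 46.73 / (6.022 × 10²³ × 6.163 × 10^-23) = 5.036 g/cm³.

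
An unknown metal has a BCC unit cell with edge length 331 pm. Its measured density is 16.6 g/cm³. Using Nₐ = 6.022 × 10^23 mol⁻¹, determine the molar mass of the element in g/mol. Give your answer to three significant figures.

A BCC cell has Z = 2 atoms; a = 3.310 × 10^-8 cm.
M = ρ·N_A·a³/Z = 16.6 × 6.022 × 10²³ × 3.626 × 10^-23 / 2 = 181 g/mol.

181 g/mol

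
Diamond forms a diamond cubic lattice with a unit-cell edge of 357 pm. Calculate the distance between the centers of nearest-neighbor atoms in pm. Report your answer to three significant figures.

155 pm

In a diamond cubic structure, nearest neighbors lie along the body diagonal with √3·a = 8r; the nearest-neighbor distance equals 2r = 0.4330·a.
d = 0.4330 × 357 = 155 pm.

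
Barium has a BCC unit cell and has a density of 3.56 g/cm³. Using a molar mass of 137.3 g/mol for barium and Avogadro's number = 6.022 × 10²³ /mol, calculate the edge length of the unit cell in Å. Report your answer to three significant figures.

With Z = 2 atoms per BCC cell, a³ = Z·M/(N_A·ρ) = 2 × 137.3 / (6.022 × 10²³ × 3.560 g/cm³) = 1.281 × 10^-22 cm³.
a = (1.281 × 10^-22)^(1/3) = 5.041 × 10^-8 cm = 5.04 Å.

5.04 Å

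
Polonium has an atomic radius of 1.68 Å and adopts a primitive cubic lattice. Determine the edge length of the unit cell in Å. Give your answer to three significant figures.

3.36 Å

In a simple cubic lattice, atoms touch along the cell edge, so a = 2r.
a = 2r = 2 × 1.68 = 3.36 Å.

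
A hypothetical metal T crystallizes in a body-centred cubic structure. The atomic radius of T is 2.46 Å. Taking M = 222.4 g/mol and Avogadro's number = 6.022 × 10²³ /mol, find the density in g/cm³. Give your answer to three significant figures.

In a BCC lattice, atoms touch along the body diagonal, so √3·a = 4r, giving a = 5.681 Å = 5.681 × 10^-8 cm.
With Z = 2, ρ = Z·M/(N_A·a³) = 2 × 222.4 / (6.022 × 10²³ × 1.834 × 10^-22) = 4.028 g/cm³.

4.03 g/cm³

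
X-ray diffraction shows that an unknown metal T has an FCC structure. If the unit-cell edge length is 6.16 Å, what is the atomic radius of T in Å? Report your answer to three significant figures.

In an FCC lattice, atoms touch along the face diagonal, so √2·a = 4r.
r = √2·a/4 = 1.4142 × 6.16 / 4 = 2.18 Å.

2.18 Å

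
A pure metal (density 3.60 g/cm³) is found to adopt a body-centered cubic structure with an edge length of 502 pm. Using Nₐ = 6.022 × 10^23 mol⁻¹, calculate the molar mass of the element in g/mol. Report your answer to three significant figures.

137 g/mol

A BCC cell has Z = 2 atoms; a = 5.020 × 10^-8 cm.
M = ρ·N_A·a³/Z = 3.60 × 6.022 × 10²³ × 1.265 × 10^-22 / 2 = 137 g/mol.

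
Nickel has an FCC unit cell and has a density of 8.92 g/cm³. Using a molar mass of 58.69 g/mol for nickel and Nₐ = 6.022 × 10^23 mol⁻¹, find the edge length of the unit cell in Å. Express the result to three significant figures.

3.52 Å

With Z = 4 atoms per FCC cell, a³ = Z·M/(N_A·ρ) = 4 × 58.69 / (6.022 × 10²³ × 8.920 g/cm³) = 4.370 × 10^-23 cm³.
a = (4.370 × 10^-23)^(1/3) = 3.522 × 10^-8 cm = 3.52 Å.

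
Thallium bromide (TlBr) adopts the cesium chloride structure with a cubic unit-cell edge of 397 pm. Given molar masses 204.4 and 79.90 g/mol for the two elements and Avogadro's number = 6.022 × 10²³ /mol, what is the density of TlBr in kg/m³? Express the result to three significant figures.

The cesium chloride structure contains Z = 1 formula unit per cell; M(TlBr) = 204.4 + 79.90 = 284.3 g/mol.
a³ = (3.970 × 10^-8 cm)³ = 6.257 × 10^-23 cm³.
ρ = 1 × 284.3 / (6.022 × 10²³ × 6.257 × 10^-23) = 7.545 g/cm³ = 7550 kg/m³.

7550 kg/m³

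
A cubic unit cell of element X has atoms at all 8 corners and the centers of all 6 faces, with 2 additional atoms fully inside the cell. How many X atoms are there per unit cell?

6

Corner atoms are shared by 8 cells (1/8 each), face atoms by 2 (1/2 each), interior atoms are unshared.
Net atoms = 8 × 1/8 + 6 × 1/2 + 2 = 1 + 3 + 2 = 6.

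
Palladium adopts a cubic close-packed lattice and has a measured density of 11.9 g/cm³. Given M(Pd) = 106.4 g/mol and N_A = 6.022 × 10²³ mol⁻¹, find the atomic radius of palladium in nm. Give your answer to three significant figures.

For an FCC cell (Z = 4), a³ = Z·M/(N_A·ρ) = 4 × 106.4 / (6.022 × 10²³ × 11.90) = 5.939 × 10^-23 cm³, so a = 3.902 × 10^-8 cm = 0.3902 nm.
Atoms touch along the face diagonal, so √2·a = 4r, so r = 0.3536 × a = 0.138 nm.

0.138 nm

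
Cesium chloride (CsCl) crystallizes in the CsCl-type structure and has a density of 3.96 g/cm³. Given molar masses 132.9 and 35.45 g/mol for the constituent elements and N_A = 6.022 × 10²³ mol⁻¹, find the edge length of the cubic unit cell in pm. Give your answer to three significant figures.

413 pm

M(CsCl) = 168.35 g/mol; Z = 1 formula unit per cell.
a³ = Z·M/(N_A·ρ) = 1 × 168.35 / (6.022 × 10²³ × 3.96) = 7.060 × 10^-23 cm³, so a = 4.133 × 10^-8 cm = 413 pm.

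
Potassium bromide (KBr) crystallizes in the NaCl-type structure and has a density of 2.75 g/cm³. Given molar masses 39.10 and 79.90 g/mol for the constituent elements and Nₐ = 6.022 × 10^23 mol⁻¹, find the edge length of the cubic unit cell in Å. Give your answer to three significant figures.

M(KBr) = 119.0 g/mol; Z = 4 formula units per cell.
a³ = Z·M/(N_A·ρ) = 4 × 119.0 / (6.022 × 10²³ × 2.75) = 2.874 × 10^-22 cm³, so a = 6.600 × 10^-8 cm = 6.60 Å.

6.60 Å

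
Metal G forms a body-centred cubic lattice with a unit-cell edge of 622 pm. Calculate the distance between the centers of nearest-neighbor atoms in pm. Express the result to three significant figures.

In a BCC structure, atoms touch along the body diagonal, so √3·a = 4r; the nearest-neighbor distance equals 2r = 0.8660·a.
d = 0.8660 × 622 = 539 pm.

539 pm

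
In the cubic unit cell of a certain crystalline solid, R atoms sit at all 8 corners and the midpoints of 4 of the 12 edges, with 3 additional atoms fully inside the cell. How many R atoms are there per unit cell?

Corner atoms are shared by 8 cells (1/8 each), edge atoms by 4 (1/4 each), interior atoms are unshared.
Net atoms = 8 × 1/8 + 4 × 1/4 + 3 = 1 + 1 + 3 = 5.

5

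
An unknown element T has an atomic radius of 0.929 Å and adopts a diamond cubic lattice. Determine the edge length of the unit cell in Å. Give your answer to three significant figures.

4.29 Å

In a diamond cubic lattice, nearest neighbors lie along the body diagonal with √3·a = 8r.
a = 8r/√3 = 8 × 0.929 / 1.7321 = 4.29 Å.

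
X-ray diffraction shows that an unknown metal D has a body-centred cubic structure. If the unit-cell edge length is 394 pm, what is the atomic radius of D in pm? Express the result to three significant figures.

171 pm

In a BCC lattice, atoms touch along the body diagonal, so √3·a = 4r.
r = √3·a/4 = 1.7321 × 394 / 4 = 171 pm.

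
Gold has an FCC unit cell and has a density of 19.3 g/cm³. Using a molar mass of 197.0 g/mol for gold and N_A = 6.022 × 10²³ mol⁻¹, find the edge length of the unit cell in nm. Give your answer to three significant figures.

0.408 nm

With Z = 4 atoms per FCC cell, a³ = Z·M/(N_A·ρ) = 4 × 197.0 / (6.022 × 10²³ × 19.30 g/cm³) = 6.780 × 10^-23 cm³.
a = (6.780 × 10^-23)^(1/3) = 4.078 × 10^-8 cm = 0.408 nm.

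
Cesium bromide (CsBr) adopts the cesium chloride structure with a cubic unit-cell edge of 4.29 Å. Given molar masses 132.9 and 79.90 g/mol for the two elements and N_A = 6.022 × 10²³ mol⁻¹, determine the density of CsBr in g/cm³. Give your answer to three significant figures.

The cesium chloride structure contains Z = 1 formula unit per cell; M(CsBr) = 132.9 + 79.90 = 212.8 g/mol.
a³ = (4.290 × 10^-8 cm)³ = 7.895 × 10^-23 cm³.
ρ = 1 × 212.8 / (6.022 × 10²³ × 7.895 × 10^-23) = 4.476 g/cm³.

4.48 g/cm³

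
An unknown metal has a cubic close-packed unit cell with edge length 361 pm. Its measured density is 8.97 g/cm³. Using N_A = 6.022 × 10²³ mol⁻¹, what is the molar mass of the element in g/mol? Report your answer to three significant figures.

63.5 g/mol

An FCC cell has Z = 4 atoms; a = 3.610 × 10^-8 cm.
M = ρ·N_A·a³/Z = 8.97 × 6.022 × 10²³ × 4.705 × 10^-23 / 4 = 63.5 g/mol.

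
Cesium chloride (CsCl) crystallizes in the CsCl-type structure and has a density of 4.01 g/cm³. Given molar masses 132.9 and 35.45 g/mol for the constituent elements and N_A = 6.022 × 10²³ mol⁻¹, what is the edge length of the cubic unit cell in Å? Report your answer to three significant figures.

M(CsCl) = 168.35 g/mol; Z = 1 formula unit per cell.
a³ = Z·M/(N_A·ρ) = 1 × 168.35 / (6.022 × 10²³ × 4.01) = 6.972 × 10^-23 cm³, so a = 4.116 × 10^-8 cm = 4.12 Å.

4.12 Å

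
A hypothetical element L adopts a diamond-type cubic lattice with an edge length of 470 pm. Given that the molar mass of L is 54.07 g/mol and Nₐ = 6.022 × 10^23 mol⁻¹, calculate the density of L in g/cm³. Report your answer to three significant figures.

6.92 g/cm³

A diamond cubic unit cell contains Z = 8 atoms.
Cell volume: a³ = (470 pm)³ = (4.700 × 10^-8 cm)³ = 1.038 × 10^-22 cm³.
ρ = Z·M/(N_A·a³) = 8 × 54.07 / (6.022 × 10²³ × 1.038 × 10^-22) = 6.919 g/cm³.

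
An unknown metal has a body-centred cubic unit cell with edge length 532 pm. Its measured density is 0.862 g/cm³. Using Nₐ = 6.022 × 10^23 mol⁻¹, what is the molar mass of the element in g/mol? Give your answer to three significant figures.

A BCC cell has Z = 2 atoms; a = 5.320 × 10^-8 cm.
M = ρ·N_A·a³/Z = 0.862 × 6.022 × 10²³ × 1.506 × 10^-22 / 2 = 39.1 g/mol.

39.1 g/mol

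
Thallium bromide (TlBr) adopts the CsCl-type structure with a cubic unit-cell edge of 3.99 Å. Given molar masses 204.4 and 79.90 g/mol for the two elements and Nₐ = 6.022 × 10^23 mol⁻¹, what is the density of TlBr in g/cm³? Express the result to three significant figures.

7.43 g/cm³

The CsCl-type structure contains Z = 1 formula unit per cell; M(TlBr) = 204.4 + 79.90 = 284.3 g/mol.
a³ = (3.990 × 10^-8 cm)³ = 6.352 × 10^-23 cm³.
ρ = 1 × 284.3 / (6.022 × 10²³ × 6.352 × 10^-23) = 7.432 g/cm³.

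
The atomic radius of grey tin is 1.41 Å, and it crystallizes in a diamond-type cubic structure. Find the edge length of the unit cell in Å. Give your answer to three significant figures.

In a diamond cubic lattice, nearest neighbors lie along the body diagonal with √3·a = 8r.
a = 8r/√3 = 8 × 1.41 / 1.7321 = 6.51 Å.

6.51 Å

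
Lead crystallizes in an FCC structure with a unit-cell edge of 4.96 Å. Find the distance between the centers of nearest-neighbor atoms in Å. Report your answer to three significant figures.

3.51 Å

In an FCC structure, atoms touch along the face diagonal, so √2·a = 4r; the nearest-neighbor distance equals 2r = 0.7071·a.
d = 0.7071 × 4.96 = 3.51 Å.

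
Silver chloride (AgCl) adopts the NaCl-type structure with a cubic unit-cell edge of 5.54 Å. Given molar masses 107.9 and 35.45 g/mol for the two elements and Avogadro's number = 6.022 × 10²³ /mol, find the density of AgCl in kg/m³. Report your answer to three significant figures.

5600 kg/m³

The NaCl-type structure contains Z = 4 formula units per cell; M(AgCl) = 107.9 + 35.45 = 143.35 g/mol.
a³ = (5.540 × 10^-8 cm)³ = 1.700 × 10^-22 cm³.
ρ = 4 × 143.35 / (6.022 × 10²³ × 1.700 × 10^-22) = 5.600 g/cm³ = 5600 kg/m³.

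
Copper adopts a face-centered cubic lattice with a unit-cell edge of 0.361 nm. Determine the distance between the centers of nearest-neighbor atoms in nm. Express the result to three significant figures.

0.255 nm

In an FCC structure, atoms touch along the face diagonal, so √2·a = 4r; the nearest-neighbor distance equals 2r = 0.7071·a.
d = 0.7071 × 0.361 = 0.255 nm.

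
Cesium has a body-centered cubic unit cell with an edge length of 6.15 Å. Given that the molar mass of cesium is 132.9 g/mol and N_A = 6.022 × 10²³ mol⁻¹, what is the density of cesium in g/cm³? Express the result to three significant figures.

1.90 g/cm³

A BCC unit cell contains Z = 2 atoms.
Cell volume: a³ = (6.15 Å)³ = (6.150 × 10^-8 cm)³ = 2.326 × 10^-22 cm³.
ρ = Z·M/(N_A·a³) = 2 × 132.9 / (6.022 × 10²³ × 2.326 × 10^-22) = 1.898 g/cm³.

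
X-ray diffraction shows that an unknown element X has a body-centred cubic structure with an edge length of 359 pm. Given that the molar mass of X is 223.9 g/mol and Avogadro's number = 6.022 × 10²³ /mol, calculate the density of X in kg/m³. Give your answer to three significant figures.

A BCC unit cell contains Z = 2 atoms.
Cell volume: a³ = (359 pm)³ = (3.590 × 10^-8 cm)³ = 4.627 × 10^-23 cm³.
ρ = Z·M/(N_A·a³) = 2 × 223.9 / (6.022 × 10²³ × 4.627 × 10^-23) = 16.07 g/cm³ = 16100 kg/m³.

16100 kg/m³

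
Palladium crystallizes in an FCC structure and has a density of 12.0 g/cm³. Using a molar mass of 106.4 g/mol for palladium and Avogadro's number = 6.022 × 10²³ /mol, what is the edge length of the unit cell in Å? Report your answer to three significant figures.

3.89 Å

With Z = 4 atoms per FCC cell, a³ = Z·M/(N_A·ρ) = 4 × 106.4 / (6.022 × 10²³ × 12.00 g/cm³) = 5.890 × 10^-23 cm³.
a = (5.890 × 10^-23)^(1/3) = 3.891 × 10^-8 cm = 3.89 Å.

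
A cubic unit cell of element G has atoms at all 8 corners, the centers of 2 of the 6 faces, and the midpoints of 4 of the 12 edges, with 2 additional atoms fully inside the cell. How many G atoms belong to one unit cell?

5

Corner atoms are shared by 8 cells (1/8 each), face atoms by 2 (1/2 each), edge atoms by 4 (1/4 each), interior atoms are unshared.
Net atoms = 8 × 1/8 + 2 × 1/2 + 4 × 1/4 + 2 = 1 + 1 + 1 + 2 = 5.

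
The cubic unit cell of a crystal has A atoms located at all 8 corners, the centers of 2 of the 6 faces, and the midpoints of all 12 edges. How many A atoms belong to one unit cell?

5

Corner atoms are shared by 8 cells (1/8 each), face atoms by 2 (1/2 each), edge atoms by 4 (1/4 each).
Net atoms = 8 × 1/8 + 2 × 1/2 + 12 × 1/4 = 1 + 1 + 3 = 5.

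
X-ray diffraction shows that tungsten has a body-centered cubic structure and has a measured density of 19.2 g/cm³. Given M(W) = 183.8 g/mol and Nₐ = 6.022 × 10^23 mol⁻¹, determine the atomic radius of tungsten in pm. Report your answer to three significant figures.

137 pm

For a BCC cell (Z = 2), a³ = Z·M/(N_A·ρ) = 2 × 183.8 / (6.022 × 10²³ × 19.20) = 3.179 × 10^-23 cm³, so a = 3.168 × 10^-8 cm = 316.8 pm.
Atoms touch along the body diagonal, so √3·a = 4r, so r = 0.4330 × a = 137 pm.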